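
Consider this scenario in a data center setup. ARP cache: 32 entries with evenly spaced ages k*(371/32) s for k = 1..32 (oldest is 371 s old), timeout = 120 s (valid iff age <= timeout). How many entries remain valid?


Ages are k * 371/32 s for k = 1..32 (spacing = 11.5938 s).
Entry k is valid iff k * 371/32 <= 120 iff k <= 32 * 120 / 371 = 10.3504
n_valid = floor(10.3504) = 10
(n_stale = 32 - 10 = 22)

10


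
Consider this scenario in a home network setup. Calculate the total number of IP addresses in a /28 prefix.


Given: CIDR prefix /28
Host bits = 32 - 28 = 4
Total addresses = 2^4 = 16

16


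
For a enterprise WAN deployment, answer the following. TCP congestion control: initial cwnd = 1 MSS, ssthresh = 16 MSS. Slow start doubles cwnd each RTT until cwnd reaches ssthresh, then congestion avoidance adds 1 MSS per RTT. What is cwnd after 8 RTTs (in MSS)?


RTT 0: cwnd = 1 MSS (initial)
RTT 1: cwnd = 2 MSS (slow start, doubled)
RTT 2: cwnd = 4 MSS (slow start, doubled)
RTT 3: cwnd = 8 MSS (slow start, doubled)
RTT 4: cwnd = 16 MSS (slow start, doubled)
RTT 5: cwnd = 17 MSS (congestion avoidance, +1)
RTT 6: cwnd = 18 MSS (congestion avoidance, +1)
RTT 7: cwnd = 19 MSS (congestion avoidance, +1)
RTT 8: cwnd = 20 MSS (congestion avoidance, +1)

20


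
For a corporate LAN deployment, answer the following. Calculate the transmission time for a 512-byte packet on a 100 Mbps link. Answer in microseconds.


Given: packet = 512 bytes, bandwidth = 100 Mbps
Packet in bits = 512 * 8 = 4096 bits
Bandwidth = 100 * 10^6 = 100000000 bps
Time = 4096 / 100000000 seconds
Time in us = 4096 * 10^6 / 100000000 = 40.96

40.96


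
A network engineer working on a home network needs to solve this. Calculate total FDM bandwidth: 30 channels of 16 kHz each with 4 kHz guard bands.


Given: 30 channels, 16 kHz each, guard = 4 kHz
Channel bandwidth = 30 * 16 = 480 kHz
Guard bands = 29 gaps * 4 kHz = 116 kHz
Total = 480 + 116 = 596 kHz

596


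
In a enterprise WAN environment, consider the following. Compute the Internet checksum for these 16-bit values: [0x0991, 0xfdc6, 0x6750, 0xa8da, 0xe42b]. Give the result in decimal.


Given words: [0x0991, 0xfdc6, 0x6750, 0xa8da, 0xe42b]
Step 1: Sum all words
Raw sum = 2449 + 64966 + 26448 + 43226 + 58411 = 195500
Step 2: Fold carry: (64428 + 2) = 64430
One's complement = ~64430 & 0xFFFF = 1105

1105


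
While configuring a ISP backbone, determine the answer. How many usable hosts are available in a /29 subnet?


Given: subnet mask /29
Host bits = 32 - 29 = 3
Total addresses = 2^3 = 8
Usable hosts = 8 - 2 (network + broadcast) = 6

6


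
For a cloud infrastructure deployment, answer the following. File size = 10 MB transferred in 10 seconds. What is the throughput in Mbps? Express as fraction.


Given: file = 10 MB, time = 10 s
File in Mb = 10 * 8 = 80 Mb
Throughput = 80 / 10 Mbps
Throughput = 8 Mbps

8


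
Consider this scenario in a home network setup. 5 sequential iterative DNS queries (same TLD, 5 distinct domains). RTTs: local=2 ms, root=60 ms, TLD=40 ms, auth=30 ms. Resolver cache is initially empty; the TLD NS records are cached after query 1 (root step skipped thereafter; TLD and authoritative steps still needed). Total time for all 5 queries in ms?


Lookup 1 (cold cache): local + root + TLD + auth = 2 + 60 + 40 + 30 = 132 ms
Lookups 2..5 (TLD NS cached -> skip root; new domain -> still ask TLD and auth): local + TLD + auth = 2 + 40 + 30 = 72 ms each
Remaining 4 lookups: 4 * 72 = 288 ms
Total = 132 + 288 = 420 ms

420


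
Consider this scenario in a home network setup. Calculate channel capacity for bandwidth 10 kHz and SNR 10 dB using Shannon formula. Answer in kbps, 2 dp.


Given: B = 10 kHz, SNR = 10 dB
SNR linear = 10^(10/10) = 10
1 + SNR = 11
log2(11) = 3.4594316186
C = 10 * 1000 * 3.4594316186 = 34594.3162 bps
C = 34.594316 kbps -> 34.59 kbps (2 dp)

34.59


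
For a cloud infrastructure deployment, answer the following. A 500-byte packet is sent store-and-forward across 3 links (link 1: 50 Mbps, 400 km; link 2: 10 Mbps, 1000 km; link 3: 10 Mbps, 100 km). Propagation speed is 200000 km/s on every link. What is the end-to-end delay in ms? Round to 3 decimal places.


Packet = 500 bytes = 4000 bits. Store-and-forward: sum (t_trans + t_prop) per link.
Link 1: t_trans = 4000/(50*10^6) s = 0.0800 ms; t_prop = 400/200000 s = 2.0000 ms; subtotal = 2.0800 ms
Link 2: t_trans = 4000/(10*10^6) s = 0.4000 ms; t_prop = 1000/200000 s = 5.0000 ms; subtotal = 5.4000 ms
Link 3: t_trans = 4000/(10*10^6) s = 0.4000 ms; t_prop = 100/200000 s = 0.5000 ms; subtotal = 0.9000 ms
End-to-end = 2.0800 + 5.4000 + 0.9000 = 8.3800 ms -> 8.380 ms (3 dp)

8.380


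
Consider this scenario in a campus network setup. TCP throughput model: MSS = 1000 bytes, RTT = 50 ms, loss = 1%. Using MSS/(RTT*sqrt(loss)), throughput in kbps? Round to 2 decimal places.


Given: MSS = 1000 bytes, RTT = 50 ms, loss = 1%
RTT in seconds = 50 / 1000 = 0.05
Loss rate = 1% = 0.01
sqrt(loss) = sqrt(0.01) = 0.1
Throughput (bytes/s) = 1000 / (0.05 * 0.1) = 200000.0000
Throughput (kbps) = 200000.0000 * 8 / 1000 = 1600.000000 -> 1600.00 kbps (2 dp)

1600.00


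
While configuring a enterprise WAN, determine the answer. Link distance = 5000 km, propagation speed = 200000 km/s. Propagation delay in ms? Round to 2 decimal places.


Given: distance = 5000 km, speed = 200000 km/s
Delay = distance / speed = 5000 / 200000 seconds
Delay in ms = 5000 * 1000 / 200000
Delay = 25.0000 ms
Rounded to 2 dp = 25.00 ms

25.00


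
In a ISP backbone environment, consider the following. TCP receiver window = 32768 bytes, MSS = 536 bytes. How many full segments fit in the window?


Given: RWND = 32768 bytes, MSS = 536 bytes
Full segments = floor(RWND / MSS)
Full segments = floor(32768 / 536)
Full segments = floor(61.1343) = 61

61


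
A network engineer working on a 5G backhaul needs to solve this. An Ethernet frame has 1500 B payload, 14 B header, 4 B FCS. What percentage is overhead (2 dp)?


Given: payload = 1500 B, header = 14 B, trailer = 4 B
Overhead bytes = header + trailer = 14 + 4 = 18
Total frame = payload + overhead = 1500 + 18 = 1518
Overhead % = 18 / 1518 * 100 = 1.1858% -> 1.19% (2 dp)

1.19


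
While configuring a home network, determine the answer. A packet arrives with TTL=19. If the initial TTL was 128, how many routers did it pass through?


Given: initial TTL = 128, received TTL = 19
Hops = initial TTL - received TTL
Hops = 128 - 19 = 109

109


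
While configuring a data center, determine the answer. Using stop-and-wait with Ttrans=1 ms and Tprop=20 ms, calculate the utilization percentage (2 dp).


Given: Ttrans = 1 ms, Tprop = 20 ms
RTT = 2 * Tprop = 2 * 20 = 40 ms
U = Ttrans / (Ttrans + RTT)
U = 1 / (1 + 40)
U = 1 / 41 = 0.02439
U% = 2.44%

2.44


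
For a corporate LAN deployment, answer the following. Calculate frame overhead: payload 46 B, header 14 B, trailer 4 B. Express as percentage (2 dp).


Given: payload = 46 B, header = 14 B, trailer = 4 B
Overhead bytes = header + trailer = 14 + 4 = 18
Total frame = payload + overhead = 46 + 18 = 64
Overhead % = 18 / 64 * 100 = 28.1250% -> 28.13% (2 dp)

28.13


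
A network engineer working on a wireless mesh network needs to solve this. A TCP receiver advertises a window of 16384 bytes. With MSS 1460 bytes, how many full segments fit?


Given: RWND = 16384 bytes, MSS = 1460 bytes
Full segments = floor(RWND / MSS)
Full segments = floor(16384 / 1460)
Full segments = floor(11.2219) = 11

11


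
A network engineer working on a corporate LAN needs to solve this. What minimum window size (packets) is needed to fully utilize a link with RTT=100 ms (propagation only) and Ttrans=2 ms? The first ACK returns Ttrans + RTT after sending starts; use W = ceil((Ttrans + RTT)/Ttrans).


Given: Ttrans = 2 ms, RTT = 100 ms (= 2 * Tprop, Tprop = 50 ms)
Time until first ACK returns = Ttrans + RTT = 2 + 100 = 102 ms
Need W * Ttrans >= Ttrans + RTT  ->  W >= (Ttrans + RTT) / Ttrans
(Ttrans + RTT) / Ttrans = 102 / 2 = 51
W_min = ceil(51) = 51

51


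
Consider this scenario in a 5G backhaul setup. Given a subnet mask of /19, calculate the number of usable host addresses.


Given: subnet mask /19
Host bits = 32 - 19 = 13
Total addresses = 2^13 = 8192
Usable hosts = 8192 - 2 (network + broadcast) = 8190

8190


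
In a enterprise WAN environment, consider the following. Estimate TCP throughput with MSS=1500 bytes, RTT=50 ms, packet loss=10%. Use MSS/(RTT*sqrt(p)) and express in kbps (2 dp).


Given: MSS = 1500 bytes, RTT = 50 ms, loss = 10%
RTT in seconds = 50 / 1000 = 0.05
Loss rate = 10% = 0.1
sqrt(loss) = sqrt(0.1) = 0.316227766017
Throughput (bytes/s) = 1500 / (0.05 * 0.316227766017) = 94868.3298
Throughput (kbps) = 94868.3298 * 8 / 1000 = 758.946638 -> 758.95 kbps (2 dp)

758.95


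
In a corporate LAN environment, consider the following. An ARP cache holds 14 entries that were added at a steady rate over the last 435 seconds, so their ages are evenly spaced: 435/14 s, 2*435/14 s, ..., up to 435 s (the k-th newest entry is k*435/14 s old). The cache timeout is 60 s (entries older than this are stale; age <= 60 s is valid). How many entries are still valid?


Ages are k * 435/14 s for k = 1..14 (spacing = 31.0714 s).
Entry k is valid iff k * 435/14 <= 60 iff k <= 14 * 60 / 435 = 1.9310
n_valid = floor(1.9310) = 1
(n_stale = 14 - 1 = 13)

1


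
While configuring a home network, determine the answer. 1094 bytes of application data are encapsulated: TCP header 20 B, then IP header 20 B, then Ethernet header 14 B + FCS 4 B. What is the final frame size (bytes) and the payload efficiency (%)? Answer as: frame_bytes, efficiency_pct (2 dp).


TCP segment = 1094 + 20 = 1114 B
IP packet = 1114 + 20 = 1134 B
Ethernet frame = 1134 + 14 + 4 = 1152 B
Efficiency = app / frame = 1094 / 1152 = 0.949653 = 94.9653% -> 94.97% (2 dp)

1152, 94.97


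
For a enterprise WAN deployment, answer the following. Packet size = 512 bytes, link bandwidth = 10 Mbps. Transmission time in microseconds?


Given: packet = 512 bytes, bandwidth = 10 Mbps
Packet in bits = 512 * 8 = 4096 bits
Bandwidth = 10 * 10^6 = 10000000 bps
Time = 4096 / 10000000 seconds
Time in us = 4096 * 10^6 / 10000000 = 409.6

409.6


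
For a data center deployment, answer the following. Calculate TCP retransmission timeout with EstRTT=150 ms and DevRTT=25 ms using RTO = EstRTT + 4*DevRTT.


Given: EstRTT = 150 ms, DevRTT = 25 ms
Timeout = EstRTT + 4 * DevRTT
4 * DevRTT = 4 * 25 = 100
Timeout = 150 + 100 = 250 ms

250


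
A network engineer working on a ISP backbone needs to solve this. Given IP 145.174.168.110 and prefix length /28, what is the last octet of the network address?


Given: IP = 145.174.168.110, prefix = /28
Subnet mask = 255.255.255.240
Last octet of IP: 110
Last octet of mask: 240
Network last octet = 110 AND 240 = 96

96


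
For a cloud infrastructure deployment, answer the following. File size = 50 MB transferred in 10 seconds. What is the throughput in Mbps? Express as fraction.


Given: file = 50 MB, time = 10 s
File in Mb = 50 * 8 = 400 Mb
Throughput = 400 / 10 Mbps
Throughput = 40 Mbps

40


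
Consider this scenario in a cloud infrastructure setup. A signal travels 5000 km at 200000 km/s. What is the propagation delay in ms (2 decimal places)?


Given: distance = 5000 km, speed = 200000 km/s
Delay = distance / speed = 5000 / 200000 seconds
Delay in ms = 5000 * 1000 / 200000
Delay = 25.0000 ms
Rounded to 2 dp = 25.00 ms

25.00


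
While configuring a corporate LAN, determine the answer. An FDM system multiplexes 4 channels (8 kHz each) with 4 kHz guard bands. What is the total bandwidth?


Given: 4 channels, 8 kHz each, guard = 4 kHz
Channel bandwidth = 4 * 8 = 32 kHz
Guard bands = 3 gaps * 4 kHz = 12 kHz
Total = 32 + 12 = 44 kHz

44


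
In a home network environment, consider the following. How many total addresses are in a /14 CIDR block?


Given: CIDR prefix /14
Host bits = 32 - 14 = 18
Total addresses = 2^18 = 262144

262144


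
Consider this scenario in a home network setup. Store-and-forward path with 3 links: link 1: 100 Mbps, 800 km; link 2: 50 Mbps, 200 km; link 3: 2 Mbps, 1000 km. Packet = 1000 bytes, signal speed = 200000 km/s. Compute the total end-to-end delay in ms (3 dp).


Packet = 1000 bytes = 8000 bits. Store-and-forward: sum (t_trans + t_prop) per link.
Link 1: t_trans = 8000/(100*10^6) s = 0.0800 ms; t_prop = 800/200000 s = 4.0000 ms; subtotal = 4.0800 ms
Link 2: t_trans = 8000/(50*10^6) s = 0.1600 ms; t_prop = 200/200000 s = 1.0000 ms; subtotal = 1.1600 ms
Link 3: t_trans = 8000/(2*10^6) s = 4.0000 ms; t_prop = 1000/200000 s = 5.0000 ms; subtotal = 9.0000 ms
End-to-end = 4.0800 + 1.1600 + 9.0000 = 14.2400 ms -> 14.240 ms (3 dp)

14.240


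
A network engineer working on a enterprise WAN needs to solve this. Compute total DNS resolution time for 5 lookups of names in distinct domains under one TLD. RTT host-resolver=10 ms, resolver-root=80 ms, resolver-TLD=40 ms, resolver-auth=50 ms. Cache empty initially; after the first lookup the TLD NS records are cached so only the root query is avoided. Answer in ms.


Lookup 1 (cold cache): local + root + TLD + auth = 10 + 80 + 40 + 50 = 180 ms
Lookups 2..5 (TLD NS cached -> skip root; new domain -> still ask TLD and auth): local + TLD + auth = 10 + 40 + 50 = 100 ms each
Remaining 4 lookups: 4 * 100 = 400 ms
Total = 180 + 400 = 580 ms

580


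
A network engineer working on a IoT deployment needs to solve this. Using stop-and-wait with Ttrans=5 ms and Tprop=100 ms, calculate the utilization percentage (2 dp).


Given: Ttrans = 5 ms, Tprop = 100 ms
RTT = 2 * Tprop = 2 * 100 = 200 ms
U = Ttrans / (Ttrans + RTT)
U = 5 / (5 + 200)
U = 5 / 205 = 0.02439
U% = 2.44%

2.44


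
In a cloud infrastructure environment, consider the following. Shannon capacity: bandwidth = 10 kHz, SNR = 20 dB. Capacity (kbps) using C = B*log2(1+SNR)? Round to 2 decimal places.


Given: B = 10 kHz, SNR = 20 dB
SNR linear = 10^(20/10) = 100
1 + SNR = 101
log2(101) = 6.6582114828
C = 10 * 1000 * 6.6582114828 = 66582.1148 bps
C = 66.582115 kbps -> 66.58 kbps (2 dp)

66.58


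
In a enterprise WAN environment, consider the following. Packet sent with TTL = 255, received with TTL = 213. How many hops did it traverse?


Given: initial TTL = 255, received TTL = 213
Hops = initial TTL - received TTL
Hops = 255 - 213 = 42

42


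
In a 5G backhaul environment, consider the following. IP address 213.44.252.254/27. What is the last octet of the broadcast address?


Given: IP = 213.44.252.254, prefix = /27
Host bits = 32 - 27 = 5
Network last octet = 254 AND mask = 224
Host part size = 2^5 - 1 = 31
Broadcast last octet = 224 OR 31 = 255

255


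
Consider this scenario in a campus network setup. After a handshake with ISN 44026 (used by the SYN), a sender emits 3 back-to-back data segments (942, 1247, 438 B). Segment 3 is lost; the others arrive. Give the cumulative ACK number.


SYN uses sequence number 44026; first data byte = ISN + 1 = 44027.
Segment 1: SEQ = 44027, len = 942 B, covers [44027, 44968]
Segment 2: SEQ = 44969, len = 1247 B, covers [44969, 46215]
Segment 3: SEQ = 46216, len = 438 B, covers [46216, 46653] [LOST]
In-order data received: bytes [44027, 46215] (segments 1..2).
Segment 3 missing -> gap begins at byte 46216.
Cumulative ACK = next expected in-order byte = 44027 + 942 + 1247 = 46216

46216


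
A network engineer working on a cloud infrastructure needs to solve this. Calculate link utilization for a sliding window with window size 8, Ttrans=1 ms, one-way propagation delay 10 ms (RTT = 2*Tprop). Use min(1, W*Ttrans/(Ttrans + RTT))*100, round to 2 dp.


Given: W = 8, Ttrans = 1 ms, RTT = 20 ms (= 2 * Tprop, Tprop = 10 ms)
Cycle time = Ttrans + RTT = 1 + 20 = 21 ms (first packet sent until its ACK returns)
W * Ttrans = 8 * 1 = 8 ms of sending per cycle
W * Ttrans / (Ttrans + RTT) = 8 / 21 = 0.380952
U = min(1, 0.380952) = 0.380952
U% = 38.10%

38.10


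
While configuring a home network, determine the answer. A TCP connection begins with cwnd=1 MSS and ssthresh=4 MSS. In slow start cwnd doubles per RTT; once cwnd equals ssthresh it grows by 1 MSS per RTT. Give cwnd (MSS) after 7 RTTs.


RTT 0: cwnd = 1 MSS (initial)
RTT 1: cwnd = 2 MSS (slow start, doubled)
RTT 2: cwnd = 4 MSS (slow start, doubled)
RTT 3: cwnd = 5 MSS (congestion avoidance, +1)
RTT 4: cwnd = 6 MSS (congestion avoidance, +1)
RTT 5: cwnd = 7 MSS (congestion avoidance, +1)
RTT 6: cwnd = 8 MSS (congestion avoidance, +1)
RTT 7: cwnd = 9 MSS (congestion avoidance, +1)

9


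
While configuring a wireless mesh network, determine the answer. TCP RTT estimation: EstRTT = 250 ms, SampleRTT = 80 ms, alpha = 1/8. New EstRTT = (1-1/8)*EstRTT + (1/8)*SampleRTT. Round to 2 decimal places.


Given: EstRTT = 250 ms, SampleRTT = 80 ms, alpha = 1/8
New EstRTT = (1 - alpha) * EstRTT + alpha * SampleRTT
(7/8) * 250 = 218.75
(1/8) * 80 = 10
New EstRTT = 218.75 + 10 = 228.75 ms -> 228.75 ms (2 dp)

228.75


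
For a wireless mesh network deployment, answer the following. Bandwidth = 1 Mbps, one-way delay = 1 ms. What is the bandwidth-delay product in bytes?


Given: bandwidth = 1 Mbps, delay = 1 ms
BDP in bits = 1 * 10^6 * 1 / 1000
BDP in bits = 1000
BDP in bytes = 1000 / 8 = 125

125


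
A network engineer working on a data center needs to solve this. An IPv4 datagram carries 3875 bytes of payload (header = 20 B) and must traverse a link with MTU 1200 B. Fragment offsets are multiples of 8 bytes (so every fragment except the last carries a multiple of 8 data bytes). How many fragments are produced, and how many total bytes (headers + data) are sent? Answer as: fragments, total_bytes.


Max data per non-final fragment = floor((MTU - header)/8)*8 = floor((1200 - 20)/8)*8 = floor(1180/8)*8 = 1176 B
Final fragment needs no 8-byte alignment: it can carry up to MTU - header = 1180 B
Non-final fragments needed = ceil((payload - 1180) / 1176) = ceil(2695/1176) = ceil(2.2917) = 3
Number of fragments = 3 + 1 = 4
Fragment sizes (data): 3 * 1176 B + 347 B (last, 347 <= 1180 OK)
Total bytes sent = payload + n_frags * header = 3875 + 4*20 = 3875 + 80 = 3955 B

4, 3955


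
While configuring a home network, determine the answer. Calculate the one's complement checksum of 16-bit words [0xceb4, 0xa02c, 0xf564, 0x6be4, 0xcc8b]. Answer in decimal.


Given words: [0xceb4, 0xa02c, 0xf564, 0x6be4, 0xcc8b]
Step 1: Sum all words
Raw sum = 52916 + 41004 + 62820 + 27620 + 52363 = 236723
Step 2: Fold carry: (40115 + 3) = 40118
One's complement = ~40118 & 0xFFFF = 25417

25417


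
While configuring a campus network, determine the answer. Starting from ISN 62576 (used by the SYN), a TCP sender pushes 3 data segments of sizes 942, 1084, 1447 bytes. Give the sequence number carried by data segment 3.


The SYN occupies sequence number ISN = 62576, so the first data byte is ISN + 1 = 62577.
SEQ of data segment i = (ISN + 1) + sum of payload sizes of segments 1..i-1.
Segment 1: SEQ = 62577, payload = 942 bytes
Segment 2: SEQ = 63519, payload = 1084 bytes
Segment 3: SEQ = 64603, payload = 1447 bytes
SEQ of segment 3 = 62577 + 942 + 1084 = 64603

64603


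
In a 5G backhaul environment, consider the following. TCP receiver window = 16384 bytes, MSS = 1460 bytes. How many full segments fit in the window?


Given: RWND = 16384 bytes, MSS = 1460 bytes
Full segments = floor(RWND / MSS)
Full segments = floor(16384 / 1460)
Full segments = floor(11.2219) = 11

11


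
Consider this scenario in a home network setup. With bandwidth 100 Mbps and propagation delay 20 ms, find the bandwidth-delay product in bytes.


Given: bandwidth = 100 Mbps, delay = 20 ms
BDP in bits = 100 * 10^6 * 20 / 1000
BDP in bits = 2000000
BDP in bytes = 2000000 / 8 = 250000

250000


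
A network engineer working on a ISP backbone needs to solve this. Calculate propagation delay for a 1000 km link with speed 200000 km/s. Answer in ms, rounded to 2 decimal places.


Given: distance = 1000 km, speed = 200000 km/s
Delay = distance / speed = 1000 / 200000 seconds
Delay in ms = 1000 * 1000 / 200000
Delay = 5.0000 ms
Rounded to 2 dp = 5.00 ms

5.00


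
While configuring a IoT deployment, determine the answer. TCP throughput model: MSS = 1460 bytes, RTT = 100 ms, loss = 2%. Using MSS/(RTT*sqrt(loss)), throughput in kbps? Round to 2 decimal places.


Given: MSS = 1460 bytes, RTT = 100 ms, loss = 2%
RTT in seconds = 100 / 1000 = 0.1
Loss rate = 2% = 0.02
sqrt(loss) = sqrt(0.02) = 0.141421356237
Throughput (bytes/s) = 1460 / (0.1 * 0.141421356237) = 103237.5901
Throughput (kbps) = 103237.5901 * 8 / 1000 = 825.900720 -> 825.90 kbps (2 dp)

825.90


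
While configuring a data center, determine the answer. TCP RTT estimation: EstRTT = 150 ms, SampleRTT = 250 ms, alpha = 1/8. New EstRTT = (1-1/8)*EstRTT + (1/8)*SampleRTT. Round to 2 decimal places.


Given: EstRTT = 150 ms, SampleRTT = 250 ms, alpha = 1/8
New EstRTT = (1 - alpha) * EstRTT + alpha * SampleRTT
(7/8) * 150 = 131.25
(1/8) * 250 = 31.25
New EstRTT = 131.25 + 31.25 = 162.5 ms -> 162.50 ms (2 dp)

162.50


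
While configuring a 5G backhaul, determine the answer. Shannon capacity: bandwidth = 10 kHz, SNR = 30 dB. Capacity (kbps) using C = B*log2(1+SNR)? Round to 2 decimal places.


Given: B = 10 kHz, SNR = 30 dB
SNR linear = 10^(30/10) = 1000
1 + SNR = 1001
log2(1001) = 9.9672262588
C = 10 * 1000 * 9.9672262588 = 99672.2626 bps
C = 99.672263 kbps -> 99.67 kbps (2 dp)

99.67


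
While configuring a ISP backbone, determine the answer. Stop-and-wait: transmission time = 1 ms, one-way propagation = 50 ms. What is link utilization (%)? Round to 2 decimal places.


Given: Ttrans = 1 ms, Tprop = 50 ms
RTT = 2 * Tprop = 2 * 50 = 100 ms
U = Ttrans / (Ttrans + RTT)
U = 1 / (1 + 100)
U = 1 / 101 = 0.009901
U% = 0.99%

0.99


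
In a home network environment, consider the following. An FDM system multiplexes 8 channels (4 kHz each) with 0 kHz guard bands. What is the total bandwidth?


Given: 8 channels, 4 kHz each, guard = 0 kHz
Channel bandwidth = 8 * 4 = 32 kHz
Guard bands = 7 gaps * 0 kHz = 0 kHz
Total = 32 + 0 = 32 kHz

32


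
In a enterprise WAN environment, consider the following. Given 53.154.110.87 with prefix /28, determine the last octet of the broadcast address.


Given: IP = 53.154.110.87, prefix = /28
Host bits = 32 - 28 = 4
Network last octet = 87 AND mask = 80
Host part size = 2^4 - 1 = 15
Broadcast last octet = 80 OR 15 = 95

95


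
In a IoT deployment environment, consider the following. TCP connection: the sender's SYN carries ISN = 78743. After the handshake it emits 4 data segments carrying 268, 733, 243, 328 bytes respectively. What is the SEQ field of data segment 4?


The SYN occupies sequence number ISN = 78743, so the first data byte is ISN + 1 = 78744.
SEQ of data segment i = (ISN + 1) + sum of payload sizes of segments 1..i-1.
Segment 1: SEQ = 78744, payload = 268 bytes
Segment 2: SEQ = 79012, payload = 733 bytes
Segment 3: SEQ = 79745, payload = 243 bytes
Segment 4: SEQ = 79988, payload = 328 bytes
SEQ of segment 4 = 78744 + 268 + 733 + 243 = 79988

79988


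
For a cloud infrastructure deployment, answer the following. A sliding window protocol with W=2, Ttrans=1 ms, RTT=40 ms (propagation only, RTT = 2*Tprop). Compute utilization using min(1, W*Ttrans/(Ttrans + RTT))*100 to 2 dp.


Given: W = 2, Ttrans = 1 ms, RTT = 40 ms (= 2 * Tprop, Tprop = 20 ms)
Cycle time = Ttrans + RTT = 1 + 40 = 41 ms (first packet sent until its ACK returns)
W * Ttrans = 2 * 1 = 2 ms of sending per cycle
W * Ttrans / (Ttrans + RTT) = 2 / 41 = 0.048780
U = min(1, 0.048780) = 0.048780
U% = 4.88%

4.88


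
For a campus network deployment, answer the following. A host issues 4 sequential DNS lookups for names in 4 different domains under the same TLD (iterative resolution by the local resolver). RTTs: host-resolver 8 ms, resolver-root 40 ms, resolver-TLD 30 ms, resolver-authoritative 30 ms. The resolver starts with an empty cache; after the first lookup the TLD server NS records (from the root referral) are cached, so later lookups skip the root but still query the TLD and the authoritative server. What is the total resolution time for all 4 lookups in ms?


Lookup 1 (cold cache): local + root + TLD + auth = 8 + 40 + 30 + 30 = 108 ms
Lookups 2..4 (TLD NS cached -> skip root; new domain -> still ask TLD and auth): local + TLD + auth = 8 + 30 + 30 = 68 ms each
Remaining 3 lookups: 3 * 68 = 204 ms
Total = 108 + 204 = 312 ms

312


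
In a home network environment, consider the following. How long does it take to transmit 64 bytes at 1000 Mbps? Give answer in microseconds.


Given: packet = 64 bytes, bandwidth = 1000 Mbps
Packet in bits = 64 * 8 = 512 bits
Bandwidth = 1000 * 10^6 = 1000000000 bps
Time = 512 / 1000000000 seconds
Time in us = 512 * 10^6 / 1000000000 = 0.512

0.512


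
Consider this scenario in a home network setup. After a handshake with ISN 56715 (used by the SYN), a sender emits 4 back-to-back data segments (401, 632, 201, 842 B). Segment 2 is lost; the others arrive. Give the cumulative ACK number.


SYN uses sequence number 56715; first data byte = ISN + 1 = 56716.
Segment 1: SEQ = 56716, len = 401 B, covers [56716, 57116]
Segment 2: SEQ = 57117, len = 632 B, covers [57117, 57748] [LOST]
Segment 3: SEQ = 57749, len = 201 B, covers [57749, 57949]
Segment 4: SEQ = 57950, len = 842 B, covers [57950, 58791]
In-order data received: bytes [56716, 57116] (segments 1..1).
Segment 2 missing -> gap begins at byte 57117; later segments buffered out of order.
Cumulative ACK = next expected in-order byte = 56716 + 401 = 57117

57117


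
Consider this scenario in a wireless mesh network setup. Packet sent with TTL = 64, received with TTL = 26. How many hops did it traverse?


Given: initial TTL = 64, received TTL = 26
Hops = initial TTL - received TTL
Hops = 64 - 26 = 38

38


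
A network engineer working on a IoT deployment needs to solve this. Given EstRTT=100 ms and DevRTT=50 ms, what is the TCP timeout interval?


Given: EstRTT = 100 ms, DevRTT = 50 ms
Timeout = EstRTT + 4 * DevRTT
4 * DevRTT = 4 * 50 = 200
Timeout = 100 + 200 = 300 ms

300


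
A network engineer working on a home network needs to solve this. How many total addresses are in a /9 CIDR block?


Given: CIDR prefix /9
Host bits = 32 - 9 = 23
Total addresses = 2^23 = 8388608

8388608


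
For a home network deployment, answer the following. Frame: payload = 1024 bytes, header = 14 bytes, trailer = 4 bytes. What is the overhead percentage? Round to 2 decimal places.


Given: payload = 1024 B, header = 14 B, trailer = 4 B
Overhead bytes = header + trailer = 14 + 4 = 18
Total frame = payload + overhead = 1024 + 18 = 1042
Overhead % = 18 / 1042 * 100 = 1.7274% -> 1.73% (2 dp)

1.73


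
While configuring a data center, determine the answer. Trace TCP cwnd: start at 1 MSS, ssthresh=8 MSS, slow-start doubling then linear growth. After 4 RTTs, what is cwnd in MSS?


RTT 0: cwnd = 1 MSS (initial)
RTT 1: cwnd = 2 MSS (slow start, doubled)
RTT 2: cwnd = 4 MSS (slow start, doubled)
RTT 3: cwnd = 8 MSS (slow start, doubled)
RTT 4: cwnd = 9 MSS (congestion avoidance, +1)

9


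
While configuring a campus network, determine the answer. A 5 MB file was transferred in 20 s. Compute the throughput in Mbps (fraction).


Given: file = 5 MB, time = 20 s
File in Mb = 5 * 8 = 40 Mb
Throughput = 40 / 20 Mbps
Throughput = 2 Mbps

2


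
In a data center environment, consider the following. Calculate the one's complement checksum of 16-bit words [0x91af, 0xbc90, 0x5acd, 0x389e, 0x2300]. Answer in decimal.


Given words: [0x91af, 0xbc90, 0x5acd, 0x389e, 0x2300]
Step 1: Sum all words
Raw sum = 37295 + 48272 + 23245 + 14494 + 8960 = 132266
Step 2: Fold carry: (1194 + 2) = 1196
One's complement = ~1196 & 0xFFFF = 64339

64339


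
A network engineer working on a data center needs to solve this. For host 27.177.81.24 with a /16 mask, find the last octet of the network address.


Given: IP = 27.177.81.24, prefix = /16
Subnet mask = 255.255.0.0
Last octet of IP: 24
Last octet of mask: 0
Network last octet = 24 AND 0 = 0

0


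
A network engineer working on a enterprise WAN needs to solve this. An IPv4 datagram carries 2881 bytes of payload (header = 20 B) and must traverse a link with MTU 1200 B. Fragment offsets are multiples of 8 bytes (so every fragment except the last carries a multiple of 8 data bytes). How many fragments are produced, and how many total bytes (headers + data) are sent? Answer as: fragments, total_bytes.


Max data per non-final fragment = floor((MTU - header)/8)*8 = floor((1200 - 20)/8)*8 = floor(1180/8)*8 = 1176 B
Final fragment needs no 8-byte alignment: it can carry up to MTU - header = 1180 B
Non-final fragments needed = ceil((payload - 1180) / 1176) = ceil(1701/1176) = ceil(1.4464) = 2
Number of fragments = 2 + 1 = 3
Fragment sizes (data): 2 * 1176 B + 529 B (last, 529 <= 1180 OK)
Total bytes sent = payload + n_frags * header = 2881 + 3*20 = 2881 + 60 = 2941 B

3, 2941


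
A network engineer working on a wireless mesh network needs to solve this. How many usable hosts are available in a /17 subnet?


Given: subnet mask /17
Host bits = 32 - 17 = 15
Total addresses = 2^15 = 32768
Usable hosts = 32768 - 2 (network + broadcast) = 32766

32766


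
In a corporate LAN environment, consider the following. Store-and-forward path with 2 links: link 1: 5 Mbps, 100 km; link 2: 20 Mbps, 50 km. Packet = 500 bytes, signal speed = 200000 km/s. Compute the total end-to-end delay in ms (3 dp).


Packet = 500 bytes = 4000 bits. Store-and-forward: sum (t_trans + t_prop) per link.
Link 1: t_trans = 4000/(5*10^6) s = 0.8000 ms; t_prop = 100/200000 s = 0.5000 ms; subtotal = 1.3000 ms
Link 2: t_trans = 4000/(20*10^6) s = 0.2000 ms; t_prop = 50/200000 s = 0.2500 ms; subtotal = 0.4500 ms
End-to-end = 1.3000 + 0.4500 = 1.7500 ms -> 1.750 ms (3 dp)

1.750


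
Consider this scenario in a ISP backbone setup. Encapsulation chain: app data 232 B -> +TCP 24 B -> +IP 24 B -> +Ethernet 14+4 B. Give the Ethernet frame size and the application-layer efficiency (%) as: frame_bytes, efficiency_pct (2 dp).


TCP segment = 232 + 24 = 256 B
IP packet = 256 + 24 = 280 B
Ethernet frame = 280 + 14 + 4 = 298 B
Efficiency = app / frame = 232 / 298 = 0.778523 = 77.8523% -> 77.85% (2 dp)

298, 77.85


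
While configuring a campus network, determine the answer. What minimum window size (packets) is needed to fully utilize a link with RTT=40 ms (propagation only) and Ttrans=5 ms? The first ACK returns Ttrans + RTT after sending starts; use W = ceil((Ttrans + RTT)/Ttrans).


Given: Ttrans = 5 ms, RTT = 40 ms (= 2 * Tprop, Tprop = 20 ms)
Time until first ACK returns = Ttrans + RTT = 5 + 40 = 45 ms
Need W * Ttrans >= Ttrans + RTT  ->  W >= (Ttrans + RTT) / Ttrans
(Ttrans + RTT) / Ttrans = 45 / 5 = 9
W_min = ceil(9) = 9

9


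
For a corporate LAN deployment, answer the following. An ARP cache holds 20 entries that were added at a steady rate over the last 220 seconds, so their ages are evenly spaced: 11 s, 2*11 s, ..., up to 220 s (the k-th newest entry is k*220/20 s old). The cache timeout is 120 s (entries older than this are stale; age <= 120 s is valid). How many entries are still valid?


Ages are k * 220/20 s for k = 1..20 (spacing = 11.0000 s).
Entry k is valid iff k * 220/20 <= 120 iff k <= 20 * 120 / 220 = 10.9091
n_valid = floor(10.9091) = 10
(n_stale = 20 - 10 = 10)

10


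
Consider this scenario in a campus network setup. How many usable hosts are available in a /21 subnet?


Given: subnet mask /21
Host bits = 32 - 21 = 11
Total addresses = 2^11 = 2048
Usable hosts = 2048 - 2 (network + broadcast) = 2046

2046


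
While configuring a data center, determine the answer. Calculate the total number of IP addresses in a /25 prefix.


Given: CIDR prefix /25
Host bits = 32 - 25 = 7
Total addresses = 2^7 = 128

128


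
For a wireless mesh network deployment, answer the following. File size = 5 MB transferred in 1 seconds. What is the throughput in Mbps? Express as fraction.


Given: file = 5 MB, time = 1 s
File in Mb = 5 * 8 = 40 Mb
Throughput = 40 / 1 Mbps
Throughput = 40 Mbps

40


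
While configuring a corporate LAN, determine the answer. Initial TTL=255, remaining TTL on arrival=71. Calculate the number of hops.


Given: initial TTL = 255, received TTL = 71
Hops = initial TTL - received TTL
Hops = 255 - 71 = 184

184


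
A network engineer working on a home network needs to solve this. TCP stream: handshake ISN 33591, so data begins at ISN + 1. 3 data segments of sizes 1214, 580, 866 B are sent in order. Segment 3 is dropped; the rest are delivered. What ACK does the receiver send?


SYN uses sequence number 33591; first data byte = ISN + 1 = 33592.
Segment 1: SEQ = 33592, len = 1214 B, covers [33592, 34805]
Segment 2: SEQ = 34806, len = 580 B, covers [34806, 35385]
Segment 3: SEQ = 35386, len = 866 B, covers [35386, 36251] [LOST]
In-order data received: bytes [33592, 35385] (segments 1..2).
Segment 3 missing -> gap begins at byte 35386.
Cumulative ACK = next expected in-order byte = 33592 + 1214 + 580 = 35386

35386


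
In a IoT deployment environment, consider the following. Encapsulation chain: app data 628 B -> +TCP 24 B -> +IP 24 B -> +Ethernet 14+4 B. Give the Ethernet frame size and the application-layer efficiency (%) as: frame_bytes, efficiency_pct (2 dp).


TCP segment = 628 + 24 = 652 B
IP packet = 652 + 24 = 676 B
Ethernet frame = 676 + 14 + 4 = 694 B
Efficiency = app / frame = 628 / 694 = 0.904899 = 90.4899% -> 90.49% (2 dp)

694, 90.49


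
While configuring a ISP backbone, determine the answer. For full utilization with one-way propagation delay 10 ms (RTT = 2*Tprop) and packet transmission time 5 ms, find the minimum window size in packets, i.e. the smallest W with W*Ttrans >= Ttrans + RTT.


Given: Ttrans = 5 ms, RTT = 20 ms (= 2 * Tprop, Tprop = 10 ms)
Time until first ACK returns = Ttrans + RTT = 5 + 20 = 25 ms
Need W * Ttrans >= Ttrans + RTT  ->  W >= (Ttrans + RTT) / Ttrans
(Ttrans + RTT) / Ttrans = 25 / 5 = 5
W_min = ceil(5) = 5

5


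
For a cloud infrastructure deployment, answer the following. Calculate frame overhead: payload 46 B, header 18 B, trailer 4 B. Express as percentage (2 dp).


Given: payload = 46 B, header = 18 B, trailer = 4 B
Overhead bytes = header + trailer = 18 + 4 = 22
Total frame = payload + overhead = 46 + 22 = 68
Overhead % = 22 / 68 * 100 = 32.3529% -> 32.35% (2 dp)

32.35


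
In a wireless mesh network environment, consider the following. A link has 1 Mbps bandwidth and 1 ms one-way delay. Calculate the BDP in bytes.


Given: bandwidth = 1 Mbps, delay = 1 ms
BDP in bits = 1 * 10^6 * 1 / 1000
BDP in bits = 1000
BDP in bytes = 1000 / 8 = 125

125


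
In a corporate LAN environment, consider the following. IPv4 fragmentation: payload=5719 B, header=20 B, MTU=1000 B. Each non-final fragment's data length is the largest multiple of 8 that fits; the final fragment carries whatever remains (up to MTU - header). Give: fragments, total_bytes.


Max data per non-final fragment = floor((MTU - header)/8)*8 = floor((1000 - 20)/8)*8 = floor(980/8)*8 = 976 B
Final fragment needs no 8-byte alignment: it can carry up to MTU - header = 980 B
Non-final fragments needed = ceil((payload - 980) / 976) = ceil(4739/976) = ceil(4.8555) = 5
Number of fragments = 5 + 1 = 6
Fragment sizes (data): 5 * 976 B + 839 B (last, 839 <= 980 OK)
Total bytes sent = payload + n_frags * header = 5719 + 6*20 = 5719 + 120 = 5839 B

6, 5839


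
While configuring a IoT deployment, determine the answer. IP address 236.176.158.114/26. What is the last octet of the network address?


Given: IP = 236.176.158.114, prefix = /26
Subnet mask = 255.255.255.192
Last octet of IP: 114
Last octet of mask: 192
Network last octet = 114 AND 192 = 64

64


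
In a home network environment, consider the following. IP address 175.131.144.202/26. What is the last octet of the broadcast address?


Given: IP = 175.131.144.202, prefix = /26
Host bits = 32 - 26 = 6
Network last octet = 202 AND mask = 192
Host part size = 2^6 - 1 = 63
Broadcast last octet = 192 OR 63 = 255

255


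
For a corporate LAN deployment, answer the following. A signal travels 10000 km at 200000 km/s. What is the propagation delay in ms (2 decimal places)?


Given: distance = 10000 km, speed = 200000 km/s
Delay = distance / speed = 10000 / 200000 seconds
Delay in ms = 10000 * 1000 / 200000
Delay = 50.0000 ms
Rounded to 2 dp = 50.00 ms

50.00


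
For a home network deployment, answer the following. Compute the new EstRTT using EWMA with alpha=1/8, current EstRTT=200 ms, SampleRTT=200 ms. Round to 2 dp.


Given: EstRTT = 200 ms, SampleRTT = 200 ms, alpha = 1/8
New EstRTT = (1 - alpha) * EstRTT + alpha * SampleRTT
(7/8) * 200 = 175
(1/8) * 200 = 25
New EstRTT = 175 + 25 = 200 ms -> 200.00 ms (2 dp)

200.00


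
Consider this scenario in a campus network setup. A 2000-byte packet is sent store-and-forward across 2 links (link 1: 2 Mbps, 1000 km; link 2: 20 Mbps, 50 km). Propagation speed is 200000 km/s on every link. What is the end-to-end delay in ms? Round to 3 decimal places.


Packet = 2000 bytes = 16000 bits. Store-and-forward: sum (t_trans + t_prop) per link.
Link 1: t_trans = 16000/(2*10^6) s = 8.0000 ms; t_prop = 1000/200000 s = 5.0000 ms; subtotal = 13.0000 ms
Link 2: t_trans = 16000/(20*10^6) s = 0.8000 ms; t_prop = 50/200000 s = 0.2500 ms; subtotal = 1.0500 ms
End-to-end = 13.0000 + 1.0500 = 14.0500 ms -> 14.050 ms (3 dp)

14.050


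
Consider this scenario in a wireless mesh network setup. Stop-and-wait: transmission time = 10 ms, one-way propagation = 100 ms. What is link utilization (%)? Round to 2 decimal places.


Given: Ttrans = 10 ms, Tprop = 100 ms
RTT = 2 * Tprop = 2 * 100 = 200 ms
U = Ttrans / (Ttrans + RTT)
U = 10 / (10 + 200)
U = 10 / 210 = 0.047619
U% = 4.76%

4.76


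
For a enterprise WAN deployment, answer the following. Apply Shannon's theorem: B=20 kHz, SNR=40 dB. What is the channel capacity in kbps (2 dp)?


Given: B = 20 kHz, SNR = 40 dB
SNR linear = 10^(40/10) = 10000
1 + SNR = 10001
log2(10001) = 13.2878566418
C = 20 * 1000 * 13.2878566418 = 265757.1328 bps
C = 265.757133 kbps -> 265.76 kbps (2 dp)

265.76


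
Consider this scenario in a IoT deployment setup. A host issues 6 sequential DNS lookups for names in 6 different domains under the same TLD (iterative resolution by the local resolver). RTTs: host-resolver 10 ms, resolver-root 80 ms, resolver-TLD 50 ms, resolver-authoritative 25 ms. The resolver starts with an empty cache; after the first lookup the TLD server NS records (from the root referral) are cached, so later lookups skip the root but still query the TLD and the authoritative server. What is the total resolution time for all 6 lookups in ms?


Lookup 1 (cold cache): local + root + TLD + auth = 10 + 80 + 50 + 25 = 165 ms
Lookups 2..6 (TLD NS cached -> skip root; new domain -> still ask TLD and auth): local + TLD + auth = 10 + 50 + 25 = 85 ms each
Remaining 5 lookups: 5 * 85 = 425 ms
Total = 165 + 425 = 590 ms

590


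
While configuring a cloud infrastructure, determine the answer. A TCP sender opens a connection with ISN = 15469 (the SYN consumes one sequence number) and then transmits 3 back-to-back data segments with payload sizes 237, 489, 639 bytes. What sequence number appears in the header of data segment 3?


The SYN occupies sequence number ISN = 15469, so the first data byte is ISN + 1 = 15470.
SEQ of data segment i = (ISN + 1) + sum of payload sizes of segments 1..i-1.
Segment 1: SEQ = 15470, payload = 237 bytes
Segment 2: SEQ = 15707, payload = 489 bytes
Segment 3: SEQ = 16196, payload = 639 bytes
SEQ of segment 3 = 15470 + 237 + 489 = 16196

16196


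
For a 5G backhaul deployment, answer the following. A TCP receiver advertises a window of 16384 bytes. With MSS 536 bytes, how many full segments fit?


Given: RWND = 16384 bytes, MSS = 536 bytes
Full segments = floor(RWND / MSS)
Full segments = floor(16384 / 536)
Full segments = floor(30.5672) = 30

30
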